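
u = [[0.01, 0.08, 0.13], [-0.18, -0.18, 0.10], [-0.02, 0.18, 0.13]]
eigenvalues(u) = [(-0.22+0j), (0.09+0.08j), (0.09-0.08j)]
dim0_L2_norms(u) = [0.18, 0.27, 0.21]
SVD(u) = [[-0.31,0.48,0.82], [0.76,0.64,-0.09], [-0.57,0.60,-0.57]] @ diag([0.29649966854737553, 0.24027986391831574, 0.04747139714282847]) @ [[-0.43, -0.89, -0.13], [-0.51, 0.13, 0.85], [0.74, -0.44, 0.51]]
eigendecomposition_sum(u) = [[(0.01-0j),  (0.01-0j),  -0.01+0.00j], [-0.13+0.00j,  -0.18+0.00j,  0.10-0.00j], [(0.07-0j),  (0.09-0j),  -0.05+0.00j]] + [[0.09j, 0.04-0.03j, (0.07-0.08j)], [-0.03-0.03j, -0.00+0.02j, 0.00+0.04j], [(-0.04+0.07j), (0.04-0.01j), 0.09-0.03j]] + [[-0.09j, (0.04+0.03j), (0.07+0.08j)], [(-0.03+0.03j), (-0-0.02j), 0.00-0.04j], [-0.04-0.07j, (0.04+0.01j), (0.09+0.03j)]]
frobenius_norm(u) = 0.38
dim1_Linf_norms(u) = [0.13, 0.18, 0.18]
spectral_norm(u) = 0.30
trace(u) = -0.04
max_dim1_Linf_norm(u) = 0.18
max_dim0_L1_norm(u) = 0.44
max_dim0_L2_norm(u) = 0.27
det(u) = -0.00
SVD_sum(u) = [[0.04, 0.08, 0.01], [-0.1, -0.2, -0.03], [0.07, 0.15, 0.02]] + [[-0.06, 0.01, 0.1],[-0.08, 0.02, 0.13],[-0.07, 0.02, 0.12]] + [[0.03, -0.02, 0.02], [-0.00, 0.0, -0.0], [-0.02, 0.01, -0.01]]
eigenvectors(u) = [[(0.05+0j), (-0.7+0j), -0.70-0.00j], [(-0.89+0j), 0.20-0.19j, 0.20+0.19j], [0.46+0.00j, -0.56-0.34j, -0.56+0.34j]]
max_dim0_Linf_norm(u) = 0.18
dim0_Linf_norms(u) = [0.18, 0.18, 0.13]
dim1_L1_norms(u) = [0.22, 0.46, 0.33]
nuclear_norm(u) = 0.58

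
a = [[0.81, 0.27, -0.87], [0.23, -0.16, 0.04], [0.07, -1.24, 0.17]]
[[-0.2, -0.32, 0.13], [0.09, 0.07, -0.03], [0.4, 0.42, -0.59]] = a @ [[0.14, 0.05, 0.21], [-0.28, -0.29, 0.52], [0.27, 0.33, 0.21]]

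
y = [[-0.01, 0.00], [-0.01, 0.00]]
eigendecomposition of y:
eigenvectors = [[0.0, 0.71], [1.00, 0.71]]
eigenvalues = [0.0, -0.01]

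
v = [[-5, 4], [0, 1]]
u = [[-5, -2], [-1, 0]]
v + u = [[-10, 2], [-1, 1]]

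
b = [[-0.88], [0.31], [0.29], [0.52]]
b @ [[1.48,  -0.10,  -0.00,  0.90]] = [[-1.30, 0.09, 0.00, -0.79], [0.46, -0.03, 0.00, 0.28], [0.43, -0.03, 0.0, 0.26], [0.77, -0.05, 0.00, 0.47]]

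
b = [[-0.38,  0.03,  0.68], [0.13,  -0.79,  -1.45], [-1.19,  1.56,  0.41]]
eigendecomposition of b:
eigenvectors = [[0.77+0.00j, (0.05-0.29j), 0.05+0.29j], [(0.63+0j), (-0.23+0.56j), -0.23-0.56j], [(-0.09+0j), 0.74+0.00j, 0.74-0.00j]]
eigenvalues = [(-0.43+0j), (-0.16+1.65j), (-0.16-1.65j)]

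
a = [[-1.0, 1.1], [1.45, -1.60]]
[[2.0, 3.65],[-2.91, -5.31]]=a @ [[0.60, -0.99], [2.36, 2.42]]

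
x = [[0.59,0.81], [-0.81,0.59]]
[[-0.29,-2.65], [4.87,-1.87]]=x @ [[-4.10, -0.05], [2.63, -3.23]]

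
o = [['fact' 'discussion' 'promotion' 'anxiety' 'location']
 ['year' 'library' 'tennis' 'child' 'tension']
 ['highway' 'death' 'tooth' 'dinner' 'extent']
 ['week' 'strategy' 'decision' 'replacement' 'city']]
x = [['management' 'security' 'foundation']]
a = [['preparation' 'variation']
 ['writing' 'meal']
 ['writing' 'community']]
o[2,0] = 'highway'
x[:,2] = ['foundation']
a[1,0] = 'writing'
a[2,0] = 'writing'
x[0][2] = 'foundation'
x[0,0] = 'management'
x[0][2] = 'foundation'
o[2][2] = 'tooth'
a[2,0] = 'writing'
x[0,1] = 'security'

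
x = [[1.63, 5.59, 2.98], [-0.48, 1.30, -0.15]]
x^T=[[1.63, -0.48], [5.59, 1.30], [2.98, -0.15]]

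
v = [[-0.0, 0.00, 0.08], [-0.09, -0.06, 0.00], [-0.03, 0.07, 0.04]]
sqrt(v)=[[(0.17+0.06j), 0.01+0.08j, (0.16-0.04j)], [(-0.17+0.16j), (0.06+0.2j), -0.01-0.10j], [-0.07-0.07j, (0.14-0.09j), (0.25+0.04j)]]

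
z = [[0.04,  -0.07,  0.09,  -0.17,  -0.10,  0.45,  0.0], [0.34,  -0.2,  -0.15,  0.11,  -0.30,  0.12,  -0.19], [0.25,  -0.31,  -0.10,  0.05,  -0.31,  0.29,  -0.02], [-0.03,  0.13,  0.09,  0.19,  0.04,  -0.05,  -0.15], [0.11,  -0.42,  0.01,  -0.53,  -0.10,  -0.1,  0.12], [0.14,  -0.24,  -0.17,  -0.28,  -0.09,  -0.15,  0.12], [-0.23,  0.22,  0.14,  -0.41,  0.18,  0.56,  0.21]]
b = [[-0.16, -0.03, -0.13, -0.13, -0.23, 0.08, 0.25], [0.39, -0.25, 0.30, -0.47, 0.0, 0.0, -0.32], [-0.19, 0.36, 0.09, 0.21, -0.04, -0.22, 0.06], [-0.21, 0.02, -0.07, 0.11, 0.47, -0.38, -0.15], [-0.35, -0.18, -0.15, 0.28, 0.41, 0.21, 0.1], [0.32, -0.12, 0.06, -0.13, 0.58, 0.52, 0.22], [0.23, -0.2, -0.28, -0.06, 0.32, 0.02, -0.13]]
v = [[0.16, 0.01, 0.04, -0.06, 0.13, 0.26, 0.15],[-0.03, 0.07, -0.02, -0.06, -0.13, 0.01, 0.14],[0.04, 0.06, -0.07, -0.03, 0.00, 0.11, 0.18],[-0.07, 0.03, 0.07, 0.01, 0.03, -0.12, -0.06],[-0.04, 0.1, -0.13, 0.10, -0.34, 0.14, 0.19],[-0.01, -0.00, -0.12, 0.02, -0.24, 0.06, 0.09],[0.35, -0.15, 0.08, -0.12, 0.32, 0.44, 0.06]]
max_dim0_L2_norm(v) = 0.56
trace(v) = -0.05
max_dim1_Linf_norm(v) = 0.44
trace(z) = -0.11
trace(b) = 0.59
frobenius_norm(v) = 1.01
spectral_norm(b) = 1.10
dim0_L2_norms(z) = [0.51, 0.66, 0.31, 0.78, 0.5, 0.81, 0.36]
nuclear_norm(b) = 3.87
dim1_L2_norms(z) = [0.51, 0.58, 0.59, 0.3, 0.71, 0.48, 0.82]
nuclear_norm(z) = 3.00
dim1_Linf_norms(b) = [0.25, 0.47, 0.36, 0.47, 0.41, 0.58, 0.32]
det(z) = 0.00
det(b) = 0.00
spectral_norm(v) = 0.80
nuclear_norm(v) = 1.75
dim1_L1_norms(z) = [0.92, 1.41, 1.33, 0.68, 1.39, 1.19, 1.95]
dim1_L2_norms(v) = [0.37, 0.22, 0.24, 0.17, 0.46, 0.29, 0.68]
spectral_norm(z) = 0.98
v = z @ b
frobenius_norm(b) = 1.76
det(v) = -0.00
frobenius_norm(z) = 1.56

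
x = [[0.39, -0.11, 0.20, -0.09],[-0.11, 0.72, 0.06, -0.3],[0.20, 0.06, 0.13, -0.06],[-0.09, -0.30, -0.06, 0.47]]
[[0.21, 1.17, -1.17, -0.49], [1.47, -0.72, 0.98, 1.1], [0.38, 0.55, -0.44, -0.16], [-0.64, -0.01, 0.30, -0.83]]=x @ [[1.78,  2.92,  -2.88,  -0.38], [2.61,  -0.45,  1.27,  1.03], [-0.75,  0.03,  0.93,  -1.79], [0.55,  0.26,  1.02,  -1.42]]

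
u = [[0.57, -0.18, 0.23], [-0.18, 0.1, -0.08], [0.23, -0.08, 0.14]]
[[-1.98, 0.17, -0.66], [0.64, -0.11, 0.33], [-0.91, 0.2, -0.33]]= u @ [[-2.52, -1.0, 0.08], [-0.03, -0.91, 2.69], [-2.39, 2.52, -0.95]]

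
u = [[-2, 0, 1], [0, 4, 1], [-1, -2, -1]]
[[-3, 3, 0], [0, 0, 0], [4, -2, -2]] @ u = [[6, 12, 0], [0, 0, 0], [-6, -4, 4]]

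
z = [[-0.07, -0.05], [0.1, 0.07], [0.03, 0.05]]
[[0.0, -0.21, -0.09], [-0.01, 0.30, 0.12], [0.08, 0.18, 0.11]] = z@[[-2.05, 0.95, -0.50], [2.81, 2.95, 2.43]]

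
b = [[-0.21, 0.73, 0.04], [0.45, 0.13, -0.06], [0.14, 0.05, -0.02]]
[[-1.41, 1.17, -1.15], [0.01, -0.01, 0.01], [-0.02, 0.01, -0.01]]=b@ [[0.6, -0.5, 0.49], [-1.79, 1.48, -1.46], [0.48, -0.40, 0.39]]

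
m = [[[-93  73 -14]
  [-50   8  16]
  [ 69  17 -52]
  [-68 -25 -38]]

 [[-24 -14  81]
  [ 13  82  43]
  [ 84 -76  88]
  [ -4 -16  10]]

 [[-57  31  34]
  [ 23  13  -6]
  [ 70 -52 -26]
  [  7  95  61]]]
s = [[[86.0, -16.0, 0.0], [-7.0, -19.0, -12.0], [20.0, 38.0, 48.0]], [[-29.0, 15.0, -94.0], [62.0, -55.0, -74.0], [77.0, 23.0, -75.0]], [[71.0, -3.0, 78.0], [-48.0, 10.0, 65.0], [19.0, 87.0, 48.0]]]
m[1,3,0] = -4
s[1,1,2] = -74.0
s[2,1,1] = 10.0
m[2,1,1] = 13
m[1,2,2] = 88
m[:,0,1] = [73, -14, 31]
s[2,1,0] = -48.0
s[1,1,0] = 62.0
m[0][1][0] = -50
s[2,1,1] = 10.0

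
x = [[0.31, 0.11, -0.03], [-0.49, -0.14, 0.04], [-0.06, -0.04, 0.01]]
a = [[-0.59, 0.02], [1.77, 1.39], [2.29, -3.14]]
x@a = [[-0.06, 0.25], [0.13, -0.33], [-0.01, -0.09]]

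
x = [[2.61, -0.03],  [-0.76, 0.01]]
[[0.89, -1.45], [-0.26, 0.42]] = x @ [[0.33, -0.54], [-0.98, 1.40]]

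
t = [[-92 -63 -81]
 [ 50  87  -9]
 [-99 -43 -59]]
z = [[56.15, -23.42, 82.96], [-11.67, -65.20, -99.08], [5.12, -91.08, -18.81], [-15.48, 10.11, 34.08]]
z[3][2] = 34.08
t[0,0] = -92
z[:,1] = [-23.42, -65.2, -91.08, 10.11]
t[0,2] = -81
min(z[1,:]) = -99.08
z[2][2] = -18.81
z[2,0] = 5.12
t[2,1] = -43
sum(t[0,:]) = -236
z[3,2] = 34.08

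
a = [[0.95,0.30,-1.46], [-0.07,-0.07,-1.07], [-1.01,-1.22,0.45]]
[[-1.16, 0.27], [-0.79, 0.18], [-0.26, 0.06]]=a @ [[-0.38, 0.09], [0.79, -0.18], [0.71, -0.16]]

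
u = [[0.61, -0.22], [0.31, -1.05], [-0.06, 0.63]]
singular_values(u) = [1.32, 0.53]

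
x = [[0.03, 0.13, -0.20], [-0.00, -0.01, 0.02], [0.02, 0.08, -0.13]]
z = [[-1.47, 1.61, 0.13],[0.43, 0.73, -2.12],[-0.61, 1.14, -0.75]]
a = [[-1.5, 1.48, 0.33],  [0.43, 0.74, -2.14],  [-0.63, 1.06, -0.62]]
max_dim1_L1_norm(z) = 3.28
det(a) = -0.02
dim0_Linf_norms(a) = [1.5, 1.48, 2.14]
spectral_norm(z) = 2.73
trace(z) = -1.49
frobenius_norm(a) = 3.43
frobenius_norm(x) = 0.29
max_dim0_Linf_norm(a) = 2.14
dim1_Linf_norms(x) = [0.2, 0.02, 0.13]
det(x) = 0.00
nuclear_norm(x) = 0.29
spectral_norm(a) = 2.56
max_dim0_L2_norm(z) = 2.25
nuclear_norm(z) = 4.92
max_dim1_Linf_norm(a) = 2.14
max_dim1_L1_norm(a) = 3.31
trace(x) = -0.11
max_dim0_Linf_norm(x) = 0.2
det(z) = -0.02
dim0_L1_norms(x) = [0.05, 0.22, 0.35]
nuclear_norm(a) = 4.85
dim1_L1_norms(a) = [3.31, 3.31, 2.31]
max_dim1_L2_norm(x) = 0.24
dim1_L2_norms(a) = [2.13, 2.3, 1.38]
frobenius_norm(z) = 3.50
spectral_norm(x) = 0.29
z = x + a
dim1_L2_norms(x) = [0.24, 0.02, 0.15]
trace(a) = -1.38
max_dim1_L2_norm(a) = 2.3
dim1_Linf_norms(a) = [1.5, 2.14, 1.06]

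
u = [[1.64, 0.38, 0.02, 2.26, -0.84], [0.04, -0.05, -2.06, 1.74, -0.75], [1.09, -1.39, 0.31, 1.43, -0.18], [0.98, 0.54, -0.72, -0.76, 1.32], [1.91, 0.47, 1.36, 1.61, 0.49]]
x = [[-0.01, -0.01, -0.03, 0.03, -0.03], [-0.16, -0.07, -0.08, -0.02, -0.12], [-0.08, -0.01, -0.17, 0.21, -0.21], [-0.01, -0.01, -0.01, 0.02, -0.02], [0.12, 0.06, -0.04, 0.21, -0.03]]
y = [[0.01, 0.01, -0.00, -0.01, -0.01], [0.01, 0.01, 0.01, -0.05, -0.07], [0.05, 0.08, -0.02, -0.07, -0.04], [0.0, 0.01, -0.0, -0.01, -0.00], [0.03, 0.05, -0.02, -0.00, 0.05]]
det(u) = 15.65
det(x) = 0.00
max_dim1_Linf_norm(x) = 0.21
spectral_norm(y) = 0.14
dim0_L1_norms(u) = [5.66, 2.83, 4.47, 7.8, 3.58]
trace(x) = -0.26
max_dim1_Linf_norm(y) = 0.08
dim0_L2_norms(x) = [0.22, 0.09, 0.19, 0.3, 0.25]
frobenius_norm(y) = 0.17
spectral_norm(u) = 4.41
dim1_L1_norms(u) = [5.14, 4.64, 4.4, 4.32, 5.84]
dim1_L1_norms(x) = [0.11, 0.45, 0.68, 0.07, 0.46]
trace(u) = 1.63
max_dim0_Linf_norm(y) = 0.08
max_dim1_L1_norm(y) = 0.26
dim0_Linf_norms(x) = [0.16, 0.07, 0.17, 0.21, 0.21]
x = y @ u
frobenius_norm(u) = 5.87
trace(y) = 0.04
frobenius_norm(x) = 0.49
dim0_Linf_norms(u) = [1.91, 1.39, 2.06, 2.26, 1.32]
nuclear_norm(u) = 11.22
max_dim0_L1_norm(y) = 0.17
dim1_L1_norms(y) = [0.04, 0.15, 0.26, 0.02, 0.15]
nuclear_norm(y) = 0.26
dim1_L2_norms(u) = [2.94, 2.8, 2.3, 2.02, 2.92]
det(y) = -0.00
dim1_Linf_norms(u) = [2.26, 2.06, 1.43, 1.32, 1.91]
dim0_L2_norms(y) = [0.06, 0.1, 0.03, 0.09, 0.1]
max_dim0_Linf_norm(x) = 0.21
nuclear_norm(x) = 0.71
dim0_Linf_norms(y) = [0.05, 0.08, 0.02, 0.07, 0.07]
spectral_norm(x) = 0.41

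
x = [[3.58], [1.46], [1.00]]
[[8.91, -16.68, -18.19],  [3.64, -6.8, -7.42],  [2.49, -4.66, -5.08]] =x @ [[2.49, -4.66, -5.08]]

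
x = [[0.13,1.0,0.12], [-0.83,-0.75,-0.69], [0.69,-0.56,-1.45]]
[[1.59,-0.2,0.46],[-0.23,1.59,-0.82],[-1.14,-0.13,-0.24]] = x@[[-1.00, -1.46, 0.45], [1.76, 0.07, 0.37], [-0.37, -0.63, 0.24]]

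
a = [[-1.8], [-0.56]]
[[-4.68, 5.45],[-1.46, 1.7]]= a @ [[2.60,-3.03]]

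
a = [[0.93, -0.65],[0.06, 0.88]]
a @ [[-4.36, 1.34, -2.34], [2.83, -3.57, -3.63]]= [[-5.89, 3.57, 0.18],[2.23, -3.06, -3.33]]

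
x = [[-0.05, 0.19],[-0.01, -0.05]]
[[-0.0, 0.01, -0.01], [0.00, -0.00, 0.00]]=x@ [[0.05, -0.03, 0.01],[-0.01, 0.05, -0.06]]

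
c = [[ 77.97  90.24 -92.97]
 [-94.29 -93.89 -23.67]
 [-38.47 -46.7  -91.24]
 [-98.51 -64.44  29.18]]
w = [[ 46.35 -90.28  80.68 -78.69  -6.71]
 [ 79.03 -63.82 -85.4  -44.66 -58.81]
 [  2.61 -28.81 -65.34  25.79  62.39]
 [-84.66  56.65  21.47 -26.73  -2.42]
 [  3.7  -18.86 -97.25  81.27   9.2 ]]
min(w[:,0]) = -84.66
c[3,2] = 29.18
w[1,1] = -63.82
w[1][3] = -44.66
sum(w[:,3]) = -43.02000000000001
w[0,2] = 80.68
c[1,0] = -94.29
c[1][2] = -23.67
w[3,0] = -84.66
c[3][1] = -64.44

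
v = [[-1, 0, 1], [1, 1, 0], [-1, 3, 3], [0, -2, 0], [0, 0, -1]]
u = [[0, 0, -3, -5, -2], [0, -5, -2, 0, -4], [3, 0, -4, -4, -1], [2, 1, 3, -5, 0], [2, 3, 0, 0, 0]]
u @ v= [[3, 1, -7], [-3, -11, -2], [1, -4, -8], [-4, 20, 11], [1, 3, 2]]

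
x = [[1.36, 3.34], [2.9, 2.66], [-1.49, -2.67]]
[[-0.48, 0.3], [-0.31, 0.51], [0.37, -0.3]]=x@ [[0.04,0.15], [-0.16,0.03]]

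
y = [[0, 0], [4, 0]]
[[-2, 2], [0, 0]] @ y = [[8, 0], [0, 0]]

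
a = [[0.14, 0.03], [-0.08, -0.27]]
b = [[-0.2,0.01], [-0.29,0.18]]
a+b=[[-0.06,0.04], [-0.37,-0.09]]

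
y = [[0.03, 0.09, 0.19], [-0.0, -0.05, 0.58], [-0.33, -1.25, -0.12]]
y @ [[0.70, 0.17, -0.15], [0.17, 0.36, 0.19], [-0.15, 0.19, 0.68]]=[[0.01,0.07,0.14], [-0.1,0.09,0.38], [-0.43,-0.53,-0.27]]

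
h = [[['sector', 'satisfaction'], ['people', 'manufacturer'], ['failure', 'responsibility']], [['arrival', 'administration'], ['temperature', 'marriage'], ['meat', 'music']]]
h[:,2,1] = ['responsibility', 'music']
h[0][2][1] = 'responsibility'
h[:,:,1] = [['satisfaction', 'manufacturer', 'responsibility'], ['administration', 'marriage', 'music']]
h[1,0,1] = 'administration'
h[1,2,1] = 'music'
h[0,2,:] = ['failure', 'responsibility']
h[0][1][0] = 'people'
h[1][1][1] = 'marriage'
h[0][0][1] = 'satisfaction'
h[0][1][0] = 'people'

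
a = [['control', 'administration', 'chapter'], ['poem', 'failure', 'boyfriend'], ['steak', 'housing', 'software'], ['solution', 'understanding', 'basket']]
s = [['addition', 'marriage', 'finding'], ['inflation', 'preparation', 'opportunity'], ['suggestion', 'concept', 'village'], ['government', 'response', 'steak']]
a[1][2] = 'boyfriend'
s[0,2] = 'finding'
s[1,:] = ['inflation', 'preparation', 'opportunity']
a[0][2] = 'chapter'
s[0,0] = 'addition'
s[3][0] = 'government'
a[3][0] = 'solution'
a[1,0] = 'poem'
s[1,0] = 'inflation'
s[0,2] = 'finding'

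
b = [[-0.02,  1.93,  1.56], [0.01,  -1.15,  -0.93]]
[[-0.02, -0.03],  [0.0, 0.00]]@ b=[[0.00,-0.0,-0.00], [0.0,0.00,0.0]]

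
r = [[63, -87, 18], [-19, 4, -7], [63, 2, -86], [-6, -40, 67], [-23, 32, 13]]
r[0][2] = 18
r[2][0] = 63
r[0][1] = -87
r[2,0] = 63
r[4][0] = -23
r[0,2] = 18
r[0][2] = 18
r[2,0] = 63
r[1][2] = -7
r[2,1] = 2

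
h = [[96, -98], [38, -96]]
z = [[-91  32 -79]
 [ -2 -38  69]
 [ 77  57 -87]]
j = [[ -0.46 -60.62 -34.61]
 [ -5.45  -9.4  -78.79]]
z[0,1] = 32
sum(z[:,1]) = 51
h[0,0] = 96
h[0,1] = -98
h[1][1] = -96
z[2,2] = -87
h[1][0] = 38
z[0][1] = 32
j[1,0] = -5.45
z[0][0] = -91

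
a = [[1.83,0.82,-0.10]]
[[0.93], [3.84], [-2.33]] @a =[[1.7, 0.76, -0.09], [7.03, 3.15, -0.38], [-4.26, -1.91, 0.23]]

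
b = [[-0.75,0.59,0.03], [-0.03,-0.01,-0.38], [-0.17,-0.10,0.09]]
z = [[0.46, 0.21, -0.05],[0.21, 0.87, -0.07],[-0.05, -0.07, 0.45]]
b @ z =[[-0.22,0.35,0.01], [0.0,0.01,-0.17], [-0.1,-0.13,0.06]]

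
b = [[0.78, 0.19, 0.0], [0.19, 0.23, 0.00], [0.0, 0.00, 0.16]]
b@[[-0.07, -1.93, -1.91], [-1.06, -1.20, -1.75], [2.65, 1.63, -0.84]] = [[-0.26, -1.73, -1.82], [-0.26, -0.64, -0.77], [0.42, 0.26, -0.13]]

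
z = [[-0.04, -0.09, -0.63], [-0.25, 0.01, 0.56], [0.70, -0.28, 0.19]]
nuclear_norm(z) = 1.78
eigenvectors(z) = [[(-0.07+0.52j), -0.07-0.52j, 0.40+0.00j], [-0.07-0.52j, -0.07+0.52j, (0.91+0j)], [0.67+0.00j, 0.67-0.00j, -0.07+0.00j]]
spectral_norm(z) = 0.87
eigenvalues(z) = [(0.15+0.77j), (0.15-0.77j), (-0.14+0j)]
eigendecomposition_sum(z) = [[0.00+0.28j, -0.02-0.12j, -0.31+0.03j], [-0.08-0.27j, (0.05+0.11j), 0.29-0.12j], [(0.35-0.05j), (-0.14+0.05j), 0.09+0.38j]] + [[-0.28j, (-0.02+0.12j), -0.31-0.03j], [-0.08+0.27j, 0.05-0.11j, 0.29+0.12j], [0.35+0.05j, (-0.14-0.05j), (0.09-0.38j)]] + [[(-0.04-0j), -0.04+0.00j, -0.01-0.00j], [-0.10-0.00j, (-0.1+0j), (-0.02-0j)], [0.01+0.00j, (0.01-0j), 0j]]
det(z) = -0.09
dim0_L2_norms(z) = [0.74, 0.29, 0.86]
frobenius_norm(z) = 1.18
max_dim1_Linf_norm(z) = 0.7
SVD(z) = [[0.73,  -0.08,  0.68],  [-0.61,  0.38,  0.7],  [-0.32,  -0.92,  0.23]] @ diag([0.8651493933339992, 0.7893720083056919, 0.12533299532545955]) @ [[-0.11, 0.02, -0.99],  [-0.93, 0.34, 0.11],  [-0.34, -0.94, 0.02]]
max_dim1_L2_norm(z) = 0.78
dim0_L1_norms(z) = [0.99, 0.38, 1.38]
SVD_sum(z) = [[-0.07,  0.01,  -0.62], [0.06,  -0.01,  0.52], [0.03,  -0.01,  0.27]] + [[0.06, -0.02, -0.01], [-0.28, 0.10, 0.03], [0.68, -0.25, -0.08]] + [[-0.03, -0.08, 0.0], [-0.03, -0.08, 0.0], [-0.01, -0.03, 0.0]]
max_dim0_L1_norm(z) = 1.38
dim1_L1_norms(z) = [0.76, 0.82, 1.17]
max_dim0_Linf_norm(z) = 0.7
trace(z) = 0.16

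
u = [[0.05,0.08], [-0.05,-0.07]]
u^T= [[0.05, -0.05], [0.08, -0.07]]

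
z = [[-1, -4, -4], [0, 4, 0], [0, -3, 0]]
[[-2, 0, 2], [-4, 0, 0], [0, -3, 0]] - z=[[-1, 4, 6], [-4, -4, 0], [0, 0, 0]]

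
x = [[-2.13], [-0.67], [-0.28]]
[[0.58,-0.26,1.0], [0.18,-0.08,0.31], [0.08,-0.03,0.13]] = x@ [[-0.27,  0.12,  -0.47]]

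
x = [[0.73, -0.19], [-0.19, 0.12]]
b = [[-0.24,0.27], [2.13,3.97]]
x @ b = [[-0.58, -0.56],[0.3, 0.43]]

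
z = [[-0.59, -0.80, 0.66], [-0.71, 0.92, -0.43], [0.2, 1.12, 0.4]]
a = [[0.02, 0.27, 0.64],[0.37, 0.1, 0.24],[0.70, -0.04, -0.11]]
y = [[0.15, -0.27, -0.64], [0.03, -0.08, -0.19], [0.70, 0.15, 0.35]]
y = z @ a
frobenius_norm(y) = 1.09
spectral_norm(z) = 1.69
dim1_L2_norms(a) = [0.69, 0.45, 0.71]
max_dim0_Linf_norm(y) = 0.7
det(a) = 0.00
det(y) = 0.00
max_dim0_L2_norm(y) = 0.75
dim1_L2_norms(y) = [0.71, 0.21, 0.8]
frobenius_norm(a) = 1.09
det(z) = -1.31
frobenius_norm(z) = 2.10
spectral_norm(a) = 0.80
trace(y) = 0.42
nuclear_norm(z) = 3.45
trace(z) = 0.73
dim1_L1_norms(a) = [0.93, 0.71, 0.85]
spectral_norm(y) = 0.88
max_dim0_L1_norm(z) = 2.84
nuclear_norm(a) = 1.55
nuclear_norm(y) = 1.52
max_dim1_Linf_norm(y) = 0.7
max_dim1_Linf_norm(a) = 0.7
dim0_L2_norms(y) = [0.72, 0.32, 0.75]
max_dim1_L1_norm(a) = 0.93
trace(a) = 0.01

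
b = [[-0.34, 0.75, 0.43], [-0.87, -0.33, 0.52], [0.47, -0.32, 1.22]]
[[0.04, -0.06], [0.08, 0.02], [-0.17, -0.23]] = b @ [[-0.15,  -0.1],[0.03,  -0.04],[-0.07,  -0.16]]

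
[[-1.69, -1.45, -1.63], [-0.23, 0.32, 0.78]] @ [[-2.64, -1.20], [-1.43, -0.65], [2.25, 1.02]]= [[2.87, 1.31], [1.90, 0.86]]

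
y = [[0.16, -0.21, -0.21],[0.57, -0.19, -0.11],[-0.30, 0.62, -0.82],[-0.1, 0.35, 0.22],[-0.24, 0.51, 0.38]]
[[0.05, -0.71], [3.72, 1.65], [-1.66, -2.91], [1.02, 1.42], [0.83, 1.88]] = y @ [[8.24, 4.62], [3.99, 2.86], [2.03, 4.02]]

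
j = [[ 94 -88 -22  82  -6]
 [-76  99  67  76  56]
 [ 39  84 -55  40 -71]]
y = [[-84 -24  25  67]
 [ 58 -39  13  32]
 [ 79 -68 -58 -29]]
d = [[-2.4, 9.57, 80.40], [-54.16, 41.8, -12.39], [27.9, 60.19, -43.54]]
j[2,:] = [39, 84, -55, 40, -71]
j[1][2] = 67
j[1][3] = 76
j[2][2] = -55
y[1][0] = 58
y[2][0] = 79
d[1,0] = -54.16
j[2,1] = 84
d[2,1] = 60.19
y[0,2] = 25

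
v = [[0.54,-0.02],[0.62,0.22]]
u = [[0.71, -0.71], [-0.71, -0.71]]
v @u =[[0.40,-0.37],[0.28,-0.6]]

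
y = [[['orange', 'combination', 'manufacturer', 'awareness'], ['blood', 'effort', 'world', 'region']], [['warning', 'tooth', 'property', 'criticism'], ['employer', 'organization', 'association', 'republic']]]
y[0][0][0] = 'orange'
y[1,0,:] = ['warning', 'tooth', 'property', 'criticism']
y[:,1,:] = [['blood', 'effort', 'world', 'region'], ['employer', 'organization', 'association', 'republic']]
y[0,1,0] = 'blood'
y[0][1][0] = 'blood'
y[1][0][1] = 'tooth'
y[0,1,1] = 'effort'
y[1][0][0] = 'warning'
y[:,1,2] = ['world', 'association']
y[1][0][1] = 'tooth'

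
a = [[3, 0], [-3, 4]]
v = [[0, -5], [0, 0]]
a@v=[[0, -15], [0, 15]]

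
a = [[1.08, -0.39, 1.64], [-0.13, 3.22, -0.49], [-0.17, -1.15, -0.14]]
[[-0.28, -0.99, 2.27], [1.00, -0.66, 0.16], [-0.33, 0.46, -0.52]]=a@[[0.25, -1.27, 2.42],  [0.28, -0.23, 0.12],  [-0.27, 0.18, -0.18]]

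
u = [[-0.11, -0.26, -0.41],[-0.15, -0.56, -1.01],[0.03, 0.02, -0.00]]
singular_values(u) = [1.27, 0.06, 0.0]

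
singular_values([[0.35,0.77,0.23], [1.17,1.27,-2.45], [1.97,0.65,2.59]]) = [3.67, 2.66, 0.49]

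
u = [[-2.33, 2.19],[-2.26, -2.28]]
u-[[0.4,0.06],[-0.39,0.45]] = [[-2.73, 2.13], [-1.87, -2.73]]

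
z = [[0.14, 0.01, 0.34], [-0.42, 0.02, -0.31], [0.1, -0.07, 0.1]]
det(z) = 0.007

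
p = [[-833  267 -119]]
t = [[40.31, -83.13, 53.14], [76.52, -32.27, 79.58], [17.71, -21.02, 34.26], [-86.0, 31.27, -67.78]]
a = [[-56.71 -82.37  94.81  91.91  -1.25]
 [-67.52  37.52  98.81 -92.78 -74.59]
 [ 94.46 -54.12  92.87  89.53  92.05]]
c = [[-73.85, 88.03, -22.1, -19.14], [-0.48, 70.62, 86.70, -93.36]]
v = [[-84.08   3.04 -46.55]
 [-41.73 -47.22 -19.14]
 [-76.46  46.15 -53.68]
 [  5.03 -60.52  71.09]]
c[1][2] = 86.7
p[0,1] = 267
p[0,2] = -119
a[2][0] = 94.46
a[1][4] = -74.59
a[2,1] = -54.12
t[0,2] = 53.14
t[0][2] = 53.14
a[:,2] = [94.81, 98.81, 92.87]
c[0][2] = -22.1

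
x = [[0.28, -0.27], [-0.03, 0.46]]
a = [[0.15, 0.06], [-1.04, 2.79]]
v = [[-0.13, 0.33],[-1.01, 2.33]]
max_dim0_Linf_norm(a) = 2.79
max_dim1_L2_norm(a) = 2.98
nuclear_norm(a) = 3.14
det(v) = 0.03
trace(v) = 2.20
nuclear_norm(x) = 0.78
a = x + v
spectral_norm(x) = 0.56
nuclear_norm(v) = 2.58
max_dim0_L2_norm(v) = 2.35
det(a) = 0.48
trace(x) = 0.74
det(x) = 0.12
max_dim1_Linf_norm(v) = 2.33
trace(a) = 2.94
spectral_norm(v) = 2.56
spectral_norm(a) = 2.98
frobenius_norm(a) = 2.98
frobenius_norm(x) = 0.60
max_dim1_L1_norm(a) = 3.83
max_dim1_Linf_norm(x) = 0.46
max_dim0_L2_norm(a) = 2.79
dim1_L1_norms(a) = [0.21, 3.83]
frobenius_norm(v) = 2.56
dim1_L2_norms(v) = [0.35, 2.54]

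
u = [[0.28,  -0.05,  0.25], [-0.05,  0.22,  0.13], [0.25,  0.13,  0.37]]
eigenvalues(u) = [0.59, 0.0, 0.28]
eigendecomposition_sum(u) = [[0.21,0.07,0.27], [0.07,0.02,0.09], [0.27,0.09,0.36]] + [[0.0, 0.00, -0.0], [0.0, 0.0, -0.0], [-0.00, -0.0, 0.00]] + [[0.07, -0.12, -0.02], [-0.12, 0.2, 0.04], [-0.02, 0.04, 0.01]]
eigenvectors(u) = [[-0.59, 0.63, -0.50],[-0.19, 0.50, 0.85],[-0.78, -0.60, 0.18]]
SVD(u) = [[-0.59, 0.50, -0.63], [-0.19, -0.85, -0.50], [-0.78, -0.18, 0.60]] @ diag([0.5923305859288549, 0.276846165287909, 0.0008232487832360017]) @ [[-0.59, -0.19, -0.78], [0.50, -0.85, -0.18], [-0.63, -0.5, 0.60]]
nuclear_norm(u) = 0.87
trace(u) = 0.87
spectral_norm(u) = 0.59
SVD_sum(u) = [[0.21, 0.07, 0.27], [0.07, 0.02, 0.09], [0.27, 0.09, 0.36]] + [[0.07,-0.12,-0.02], [-0.12,0.2,0.04], [-0.02,0.04,0.01]] + [[0.00, 0.0, -0.00], [0.0, 0.0, -0.0], [-0.0, -0.0, 0.0]]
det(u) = 0.00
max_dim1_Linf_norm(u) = 0.37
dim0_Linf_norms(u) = [0.28, 0.22, 0.37]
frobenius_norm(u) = 0.65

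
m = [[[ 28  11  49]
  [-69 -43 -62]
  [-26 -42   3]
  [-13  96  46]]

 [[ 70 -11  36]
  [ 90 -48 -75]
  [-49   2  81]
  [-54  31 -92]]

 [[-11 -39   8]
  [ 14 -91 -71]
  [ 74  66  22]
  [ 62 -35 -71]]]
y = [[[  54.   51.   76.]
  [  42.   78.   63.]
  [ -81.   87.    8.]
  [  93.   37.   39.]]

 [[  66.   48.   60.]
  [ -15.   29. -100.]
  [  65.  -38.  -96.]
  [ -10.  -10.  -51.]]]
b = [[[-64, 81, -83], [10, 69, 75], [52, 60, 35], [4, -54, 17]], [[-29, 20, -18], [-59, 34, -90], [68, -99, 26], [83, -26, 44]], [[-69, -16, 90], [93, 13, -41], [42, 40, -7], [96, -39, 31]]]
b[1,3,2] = 44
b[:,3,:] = [[4, -54, 17], [83, -26, 44], [96, -39, 31]]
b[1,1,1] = 34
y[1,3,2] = -51.0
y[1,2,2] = -96.0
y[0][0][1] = 51.0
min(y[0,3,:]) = 37.0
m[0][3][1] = 96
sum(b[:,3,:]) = 156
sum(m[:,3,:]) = -30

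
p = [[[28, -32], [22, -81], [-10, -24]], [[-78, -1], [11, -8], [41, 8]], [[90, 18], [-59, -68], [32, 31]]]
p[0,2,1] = -24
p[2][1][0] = -59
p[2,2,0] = 32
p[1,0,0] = -78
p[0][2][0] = -10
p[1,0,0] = -78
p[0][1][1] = -81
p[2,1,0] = -59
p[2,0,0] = 90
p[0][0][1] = -32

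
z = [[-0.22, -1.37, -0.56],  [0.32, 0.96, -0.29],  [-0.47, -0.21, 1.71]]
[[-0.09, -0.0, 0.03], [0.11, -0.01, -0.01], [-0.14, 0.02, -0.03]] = z@[[0.08, -0.01, -0.01], [0.07, 0.0, -0.01], [-0.05, 0.01, -0.02]]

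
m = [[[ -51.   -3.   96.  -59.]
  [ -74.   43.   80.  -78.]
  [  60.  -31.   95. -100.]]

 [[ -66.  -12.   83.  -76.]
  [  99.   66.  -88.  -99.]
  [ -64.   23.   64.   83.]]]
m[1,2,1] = 23.0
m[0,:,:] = [[-51.0, -3.0, 96.0, -59.0], [-74.0, 43.0, 80.0, -78.0], [60.0, -31.0, 95.0, -100.0]]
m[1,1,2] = -88.0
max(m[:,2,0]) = 60.0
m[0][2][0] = 60.0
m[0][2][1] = -31.0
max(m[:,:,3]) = 83.0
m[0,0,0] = -51.0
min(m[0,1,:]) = -78.0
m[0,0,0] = -51.0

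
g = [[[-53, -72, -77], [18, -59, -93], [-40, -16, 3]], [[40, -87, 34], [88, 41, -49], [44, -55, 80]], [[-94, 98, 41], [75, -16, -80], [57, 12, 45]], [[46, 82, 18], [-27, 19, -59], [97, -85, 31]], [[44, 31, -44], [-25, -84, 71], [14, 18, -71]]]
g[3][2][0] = 97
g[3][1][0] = -27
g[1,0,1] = -87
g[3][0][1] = 82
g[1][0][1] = -87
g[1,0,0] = 40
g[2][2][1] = 12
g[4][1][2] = 71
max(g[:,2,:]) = 97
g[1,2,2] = 80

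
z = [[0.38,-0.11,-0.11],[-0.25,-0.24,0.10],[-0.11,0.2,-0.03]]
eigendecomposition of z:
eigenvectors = [[-0.87, 0.28, -0.04], [0.36, 0.12, -0.83], [0.34, 0.95, 0.56]]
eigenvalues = [0.47, -0.04, -0.32]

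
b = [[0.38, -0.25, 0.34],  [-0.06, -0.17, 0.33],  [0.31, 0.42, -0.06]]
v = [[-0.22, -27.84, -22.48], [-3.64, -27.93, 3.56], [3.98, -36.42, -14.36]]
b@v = [[2.18, -15.98, -14.31], [1.95, -5.60, -4.0], [-1.84, -18.18, -4.61]]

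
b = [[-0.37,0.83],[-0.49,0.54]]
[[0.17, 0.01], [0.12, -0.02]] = b @ [[-0.03, 0.12], [0.19, 0.07]]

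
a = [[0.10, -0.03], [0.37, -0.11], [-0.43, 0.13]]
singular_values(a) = [0.6, 0.0]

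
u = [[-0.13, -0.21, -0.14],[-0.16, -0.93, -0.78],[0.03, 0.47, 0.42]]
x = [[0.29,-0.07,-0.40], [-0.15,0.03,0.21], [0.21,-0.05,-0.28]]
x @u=[[-0.04, -0.18, -0.15], [0.02, 0.1, 0.09], [-0.03, -0.13, -0.11]]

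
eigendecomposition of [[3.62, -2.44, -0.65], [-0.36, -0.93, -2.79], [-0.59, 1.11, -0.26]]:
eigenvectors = [[0.99+0.00j, (-0.41-0.07j), -0.41+0.07j],[0.01+0.00j, (-0.8+0j), (-0.8-0j)],[(-0.14+0j), 0.14+0.42j, (0.14-0.42j)]]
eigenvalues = [(3.69+0j), (-0.63+1.42j), (-0.63-1.42j)]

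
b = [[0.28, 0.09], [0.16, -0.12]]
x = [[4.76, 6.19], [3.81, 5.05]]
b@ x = [[1.68, 2.19], [0.3, 0.38]]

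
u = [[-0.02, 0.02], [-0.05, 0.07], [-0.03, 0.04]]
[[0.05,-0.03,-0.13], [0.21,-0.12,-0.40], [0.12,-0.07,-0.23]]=u@ [[1.72, -0.43, 2.27],[4.25, -1.98, -4.11]]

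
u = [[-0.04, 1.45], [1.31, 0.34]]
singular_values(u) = [1.56, 1.23]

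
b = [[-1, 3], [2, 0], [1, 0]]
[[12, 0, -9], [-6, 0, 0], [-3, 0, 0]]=b@[[-3, 0, 0], [3, 0, -3]]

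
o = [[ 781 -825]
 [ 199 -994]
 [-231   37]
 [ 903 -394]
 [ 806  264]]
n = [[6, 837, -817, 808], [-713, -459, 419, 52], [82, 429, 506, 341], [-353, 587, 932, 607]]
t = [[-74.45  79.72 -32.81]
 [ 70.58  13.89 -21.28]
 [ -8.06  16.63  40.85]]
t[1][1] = 13.89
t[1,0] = 70.58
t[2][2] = 40.85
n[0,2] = -817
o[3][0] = 903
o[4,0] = 806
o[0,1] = -825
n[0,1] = 837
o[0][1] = -825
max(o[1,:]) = 199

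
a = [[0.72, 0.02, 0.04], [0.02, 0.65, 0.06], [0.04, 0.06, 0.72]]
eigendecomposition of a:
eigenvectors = [[0.57, 0.82, -0.03], [0.4, -0.31, -0.86], [0.72, -0.48, 0.51]]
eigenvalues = [0.79, 0.69, 0.62]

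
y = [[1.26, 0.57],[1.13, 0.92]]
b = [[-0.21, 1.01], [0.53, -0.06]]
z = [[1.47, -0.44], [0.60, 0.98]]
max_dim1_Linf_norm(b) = 1.01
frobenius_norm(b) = 1.16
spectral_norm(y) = 1.99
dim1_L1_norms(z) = [1.91, 1.58]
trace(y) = 2.18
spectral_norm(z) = 1.59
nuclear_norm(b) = 1.55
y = z + b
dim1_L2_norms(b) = [1.03, 0.53]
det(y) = 0.52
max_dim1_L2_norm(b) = 1.03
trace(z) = 2.45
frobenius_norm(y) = 2.01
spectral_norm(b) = 1.05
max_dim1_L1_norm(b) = 1.22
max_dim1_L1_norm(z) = 1.91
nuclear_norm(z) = 2.66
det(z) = 1.70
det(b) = -0.52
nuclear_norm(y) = 2.25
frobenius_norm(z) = 1.92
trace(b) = -0.27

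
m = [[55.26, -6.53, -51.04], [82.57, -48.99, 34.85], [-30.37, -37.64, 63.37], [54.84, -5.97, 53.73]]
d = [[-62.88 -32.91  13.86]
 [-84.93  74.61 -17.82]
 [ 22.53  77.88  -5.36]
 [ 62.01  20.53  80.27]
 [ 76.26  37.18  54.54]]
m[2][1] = -37.64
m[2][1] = -37.64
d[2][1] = 77.88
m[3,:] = [54.84, -5.97, 53.73]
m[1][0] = 82.57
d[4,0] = 76.26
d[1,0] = -84.93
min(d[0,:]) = -62.88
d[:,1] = [-32.91, 74.61, 77.88, 20.53, 37.18]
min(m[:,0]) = -30.37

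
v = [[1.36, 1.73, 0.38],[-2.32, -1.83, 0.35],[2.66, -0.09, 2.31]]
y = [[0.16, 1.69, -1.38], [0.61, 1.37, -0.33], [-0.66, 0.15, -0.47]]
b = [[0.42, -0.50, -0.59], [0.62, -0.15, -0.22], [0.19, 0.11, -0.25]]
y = b @ v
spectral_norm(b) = 1.08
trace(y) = 1.06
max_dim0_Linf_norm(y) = 1.69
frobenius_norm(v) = 5.12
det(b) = -0.09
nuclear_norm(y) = 3.84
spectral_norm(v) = 4.44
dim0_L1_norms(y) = [1.43, 3.21, 2.18]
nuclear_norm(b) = 1.66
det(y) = -0.62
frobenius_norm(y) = 2.80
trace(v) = 1.84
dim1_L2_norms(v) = [2.23, 2.98, 3.52]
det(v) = 7.10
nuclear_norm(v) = 7.56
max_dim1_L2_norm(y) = 2.19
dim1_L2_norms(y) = [2.19, 1.54, 0.82]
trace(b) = 0.02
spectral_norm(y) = 2.60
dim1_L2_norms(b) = [0.88, 0.67, 0.33]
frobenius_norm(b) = 1.16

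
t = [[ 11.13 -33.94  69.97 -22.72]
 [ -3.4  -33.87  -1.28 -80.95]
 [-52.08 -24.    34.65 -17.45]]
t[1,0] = -3.4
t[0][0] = 11.13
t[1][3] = -80.95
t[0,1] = -33.94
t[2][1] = -24.0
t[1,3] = -80.95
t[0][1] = -33.94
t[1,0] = -3.4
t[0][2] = 69.97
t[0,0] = 11.13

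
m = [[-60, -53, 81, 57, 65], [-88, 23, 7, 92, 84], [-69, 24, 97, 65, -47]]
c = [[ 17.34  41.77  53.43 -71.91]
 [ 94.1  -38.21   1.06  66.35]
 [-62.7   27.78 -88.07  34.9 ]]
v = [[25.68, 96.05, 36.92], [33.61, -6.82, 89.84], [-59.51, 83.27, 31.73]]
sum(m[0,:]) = 90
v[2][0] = -59.51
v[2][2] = 31.73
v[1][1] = -6.82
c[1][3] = 66.35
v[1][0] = 33.61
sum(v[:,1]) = 172.5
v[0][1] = 96.05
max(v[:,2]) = 89.84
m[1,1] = 23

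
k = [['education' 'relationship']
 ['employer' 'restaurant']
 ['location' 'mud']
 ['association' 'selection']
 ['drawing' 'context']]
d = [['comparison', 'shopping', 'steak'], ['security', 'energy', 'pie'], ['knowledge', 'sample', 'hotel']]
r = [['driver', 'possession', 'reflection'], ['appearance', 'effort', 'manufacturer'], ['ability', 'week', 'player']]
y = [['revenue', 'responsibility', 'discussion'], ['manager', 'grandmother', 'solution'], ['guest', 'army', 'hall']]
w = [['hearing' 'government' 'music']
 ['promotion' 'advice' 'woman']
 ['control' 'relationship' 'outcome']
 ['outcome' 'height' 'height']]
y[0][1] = 'responsibility'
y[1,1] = 'grandmother'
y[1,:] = ['manager', 'grandmother', 'solution']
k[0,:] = ['education', 'relationship']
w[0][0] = 'hearing'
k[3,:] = ['association', 'selection']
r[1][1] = 'effort'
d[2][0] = 'knowledge'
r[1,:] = ['appearance', 'effort', 'manufacturer']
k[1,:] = ['employer', 'restaurant']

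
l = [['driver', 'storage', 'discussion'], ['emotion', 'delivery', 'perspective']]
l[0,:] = ['driver', 'storage', 'discussion']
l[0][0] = 'driver'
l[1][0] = 'emotion'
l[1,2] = 'perspective'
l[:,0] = ['driver', 'emotion']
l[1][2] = 'perspective'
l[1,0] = 'emotion'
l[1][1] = 'delivery'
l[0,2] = 'discussion'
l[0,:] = ['driver', 'storage', 'discussion']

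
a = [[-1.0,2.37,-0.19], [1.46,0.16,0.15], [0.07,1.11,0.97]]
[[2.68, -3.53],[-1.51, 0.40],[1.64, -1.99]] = a @ [[-1.21,  0.48], [0.7,  -1.33], [0.98,  -0.56]]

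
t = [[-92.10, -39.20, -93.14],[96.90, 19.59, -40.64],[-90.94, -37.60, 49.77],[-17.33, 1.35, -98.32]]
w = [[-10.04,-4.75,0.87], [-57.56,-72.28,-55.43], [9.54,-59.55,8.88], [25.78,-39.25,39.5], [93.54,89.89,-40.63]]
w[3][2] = 39.5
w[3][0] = 25.78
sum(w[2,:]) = -41.129999999999995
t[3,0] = -17.33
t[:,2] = [-93.14, -40.64, 49.77, -98.32]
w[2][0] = 9.54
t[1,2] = -40.64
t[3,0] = -17.33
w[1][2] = -55.43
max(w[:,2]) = 39.5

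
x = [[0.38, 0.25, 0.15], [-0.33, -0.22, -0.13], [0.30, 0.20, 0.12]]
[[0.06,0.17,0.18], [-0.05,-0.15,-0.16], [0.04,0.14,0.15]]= x@ [[0.16, -0.01, -0.02], [-0.01, 0.48, 0.38], [-0.02, 0.38, 0.63]]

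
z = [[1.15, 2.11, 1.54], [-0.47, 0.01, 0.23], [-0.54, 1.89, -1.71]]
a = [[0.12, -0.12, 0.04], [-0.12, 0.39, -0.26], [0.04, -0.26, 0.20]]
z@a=[[-0.05, 0.28, -0.19], [-0.05, 0.0, 0.02], [-0.36, 1.25, -0.86]]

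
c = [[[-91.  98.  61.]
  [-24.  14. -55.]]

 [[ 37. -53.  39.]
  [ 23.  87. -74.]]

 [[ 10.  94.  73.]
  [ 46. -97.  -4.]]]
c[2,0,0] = 10.0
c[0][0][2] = 61.0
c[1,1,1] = 87.0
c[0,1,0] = -24.0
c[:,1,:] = [[-24.0, 14.0, -55.0], [23.0, 87.0, -74.0], [46.0, -97.0, -4.0]]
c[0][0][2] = 61.0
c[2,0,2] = 73.0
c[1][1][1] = 87.0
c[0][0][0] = -91.0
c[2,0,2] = 73.0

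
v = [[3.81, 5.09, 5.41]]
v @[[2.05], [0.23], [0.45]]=[[11.42]]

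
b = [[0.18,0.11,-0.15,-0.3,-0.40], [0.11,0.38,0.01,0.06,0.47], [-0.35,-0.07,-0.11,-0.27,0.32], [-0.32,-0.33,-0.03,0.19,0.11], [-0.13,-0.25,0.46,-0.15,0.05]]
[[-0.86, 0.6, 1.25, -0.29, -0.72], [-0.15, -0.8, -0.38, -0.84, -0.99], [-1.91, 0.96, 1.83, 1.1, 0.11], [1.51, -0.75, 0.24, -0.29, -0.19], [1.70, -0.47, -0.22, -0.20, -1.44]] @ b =[[-0.34,0.32,-0.32,0.01,0.96], [0.42,0.23,-0.37,0.09,-0.58], [-1.24,-0.36,0.11,0.33,1.93], [0.22,0.01,-0.34,-0.59,-0.92], [0.58,0.45,-0.89,-0.3,-1.07]]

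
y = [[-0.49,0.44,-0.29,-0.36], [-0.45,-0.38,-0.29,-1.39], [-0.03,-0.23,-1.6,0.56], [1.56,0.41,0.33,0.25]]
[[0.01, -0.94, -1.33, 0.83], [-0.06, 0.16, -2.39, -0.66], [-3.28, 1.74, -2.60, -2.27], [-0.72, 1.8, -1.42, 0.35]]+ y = [[-0.48, -0.50, -1.62, 0.47],[-0.51, -0.22, -2.68, -2.05],[-3.31, 1.51, -4.2, -1.71],[0.84, 2.21, -1.09, 0.6]]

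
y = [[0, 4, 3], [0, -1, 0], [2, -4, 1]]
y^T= [[0, 0, 2], [4, -1, -4], [3, 0, 1]]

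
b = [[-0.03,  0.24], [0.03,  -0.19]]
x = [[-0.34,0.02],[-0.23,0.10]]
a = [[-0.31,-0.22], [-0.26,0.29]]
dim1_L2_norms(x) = [0.34, 0.25]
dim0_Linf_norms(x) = [0.34, 0.1]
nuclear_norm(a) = 0.77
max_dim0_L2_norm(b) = 0.31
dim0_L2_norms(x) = [0.41, 0.1]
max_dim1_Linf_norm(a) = 0.31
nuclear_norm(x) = 0.49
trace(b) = -0.22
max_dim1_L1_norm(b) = 0.27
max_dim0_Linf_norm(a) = 0.31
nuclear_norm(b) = 0.31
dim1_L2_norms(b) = [0.24, 0.19]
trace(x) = -0.24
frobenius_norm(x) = 0.42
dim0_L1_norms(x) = [0.57, 0.12]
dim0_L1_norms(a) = [0.57, 0.51]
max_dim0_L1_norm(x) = 0.57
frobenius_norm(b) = 0.31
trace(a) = -0.02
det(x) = -0.03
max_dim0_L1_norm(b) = 0.43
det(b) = -0.00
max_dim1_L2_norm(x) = 0.34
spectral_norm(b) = 0.31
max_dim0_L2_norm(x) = 0.41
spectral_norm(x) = 0.42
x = b + a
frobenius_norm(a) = 0.54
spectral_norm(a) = 0.41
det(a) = -0.15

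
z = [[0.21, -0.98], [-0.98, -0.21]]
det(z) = -1.00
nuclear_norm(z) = 2.00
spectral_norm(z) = 1.00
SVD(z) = [[0.98, -0.21], [0.21, 0.98]] @ diag([1.0022474744293448, 1.0022474744293446]) @ [[-0.0,  -1.0], [-1.00,  -0.00]]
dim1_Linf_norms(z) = [0.98, 0.98]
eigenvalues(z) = [1.0, -1.0]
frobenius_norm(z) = 1.42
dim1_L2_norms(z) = [1.0, 1.0]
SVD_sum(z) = [[0.00, -0.98],[0.0, -0.21]] + [[0.21, 0.00], [-0.98, 0.0]]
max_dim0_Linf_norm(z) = 0.98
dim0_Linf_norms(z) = [0.98, 0.98]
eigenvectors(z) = [[0.78, 0.63], [-0.63, 0.78]]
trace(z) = 0.00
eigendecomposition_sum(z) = [[0.61,-0.49],  [-0.49,0.40]] + [[-0.40, -0.49], [-0.49, -0.61]]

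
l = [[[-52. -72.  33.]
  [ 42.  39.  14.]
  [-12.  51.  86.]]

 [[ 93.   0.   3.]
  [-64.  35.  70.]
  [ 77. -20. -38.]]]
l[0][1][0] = 42.0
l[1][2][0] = 77.0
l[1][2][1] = -20.0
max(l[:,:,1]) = 51.0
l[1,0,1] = 0.0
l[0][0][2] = 33.0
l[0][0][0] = -52.0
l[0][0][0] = -52.0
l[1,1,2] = 70.0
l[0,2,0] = -12.0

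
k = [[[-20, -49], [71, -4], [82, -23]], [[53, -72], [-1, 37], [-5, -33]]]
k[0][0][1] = -49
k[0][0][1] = -49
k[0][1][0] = 71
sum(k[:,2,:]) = 21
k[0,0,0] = -20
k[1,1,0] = -1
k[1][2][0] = -5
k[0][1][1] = -4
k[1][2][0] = -5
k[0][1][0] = 71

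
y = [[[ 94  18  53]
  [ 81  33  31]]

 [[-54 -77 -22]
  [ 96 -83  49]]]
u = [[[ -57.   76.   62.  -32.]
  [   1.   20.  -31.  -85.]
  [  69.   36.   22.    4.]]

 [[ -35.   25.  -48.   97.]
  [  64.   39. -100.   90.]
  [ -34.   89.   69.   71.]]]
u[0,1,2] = -31.0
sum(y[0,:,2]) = 84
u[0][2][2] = 22.0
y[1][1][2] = 49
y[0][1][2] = 31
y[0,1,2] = 31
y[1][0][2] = -22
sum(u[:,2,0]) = 35.0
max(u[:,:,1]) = 89.0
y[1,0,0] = -54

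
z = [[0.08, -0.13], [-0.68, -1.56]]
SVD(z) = [[0.05, 1.0], [1.00, -0.05]] @ diag([1.7040087453366117, 0.1251167287629644]) @ [[-0.40, -0.92], [0.92, -0.40]]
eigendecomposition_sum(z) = [[0.13, -0.01], [-0.05, 0.0]] + [[-0.05, -0.12], [-0.63, -1.56]]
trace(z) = -1.48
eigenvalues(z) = [0.13, -1.61]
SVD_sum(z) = [[-0.03, -0.08], [-0.67, -1.56]] + [[0.11, -0.05], [-0.01, 0.00]]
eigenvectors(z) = [[0.93, 0.08], [-0.37, 1.00]]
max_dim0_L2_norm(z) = 1.57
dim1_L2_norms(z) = [0.15, 1.7]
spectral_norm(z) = 1.70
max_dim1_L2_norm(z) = 1.7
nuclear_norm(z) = 1.83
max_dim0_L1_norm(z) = 1.69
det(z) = -0.21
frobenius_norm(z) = 1.71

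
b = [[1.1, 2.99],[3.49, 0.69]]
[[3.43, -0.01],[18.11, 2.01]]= b @ [[5.35, 0.62], [-0.82, -0.23]]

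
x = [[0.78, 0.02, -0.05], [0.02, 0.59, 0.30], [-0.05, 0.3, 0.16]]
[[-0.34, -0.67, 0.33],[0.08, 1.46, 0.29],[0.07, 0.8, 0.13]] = x@[[-0.48, -0.81, 0.49], [0.38, 1.78, -0.07], [-0.45, 1.41, 1.07]]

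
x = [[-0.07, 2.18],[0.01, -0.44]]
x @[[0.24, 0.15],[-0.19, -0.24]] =[[-0.43, -0.53], [0.09, 0.11]]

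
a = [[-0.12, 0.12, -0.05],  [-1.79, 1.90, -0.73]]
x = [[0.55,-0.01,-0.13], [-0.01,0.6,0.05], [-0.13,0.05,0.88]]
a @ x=[[-0.06,0.07,-0.02], [-0.91,1.12,-0.31]]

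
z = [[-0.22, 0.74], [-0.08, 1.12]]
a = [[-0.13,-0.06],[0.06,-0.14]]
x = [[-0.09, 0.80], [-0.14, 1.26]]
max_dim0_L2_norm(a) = 0.15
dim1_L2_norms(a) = [0.14, 0.15]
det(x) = -0.00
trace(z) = 0.90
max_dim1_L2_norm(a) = 0.15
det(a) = 0.02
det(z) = -0.19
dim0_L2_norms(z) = [0.23, 1.34]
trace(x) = 1.17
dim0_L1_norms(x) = [0.23, 2.06]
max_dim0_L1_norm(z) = 1.86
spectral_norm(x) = 1.50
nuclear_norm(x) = 1.50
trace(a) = -0.27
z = a + x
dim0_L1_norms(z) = [0.3, 1.86]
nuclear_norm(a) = 0.30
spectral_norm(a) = 0.15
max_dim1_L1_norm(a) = 0.2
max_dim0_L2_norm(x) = 1.49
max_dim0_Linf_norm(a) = 0.14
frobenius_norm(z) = 1.36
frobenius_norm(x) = 1.50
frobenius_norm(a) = 0.21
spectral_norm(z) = 1.36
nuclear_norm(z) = 1.49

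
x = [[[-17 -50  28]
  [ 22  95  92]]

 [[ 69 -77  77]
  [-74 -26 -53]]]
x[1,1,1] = -26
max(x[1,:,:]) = 77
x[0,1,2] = 92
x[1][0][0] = 69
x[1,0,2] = 77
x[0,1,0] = 22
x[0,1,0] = 22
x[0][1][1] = 95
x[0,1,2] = 92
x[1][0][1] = -77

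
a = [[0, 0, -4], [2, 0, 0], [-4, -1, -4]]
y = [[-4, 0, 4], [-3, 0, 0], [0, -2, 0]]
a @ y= [[0, 8, 0], [-8, 0, 8], [19, 8, -16]]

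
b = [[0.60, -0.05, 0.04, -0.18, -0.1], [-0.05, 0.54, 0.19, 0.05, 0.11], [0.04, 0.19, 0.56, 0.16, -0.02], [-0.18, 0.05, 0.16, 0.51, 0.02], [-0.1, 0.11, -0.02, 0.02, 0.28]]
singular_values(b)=[0.87, 0.67, 0.48, 0.26, 0.2]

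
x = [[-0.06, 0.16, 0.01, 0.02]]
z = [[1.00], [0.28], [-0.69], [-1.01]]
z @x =[[-0.06, 0.16, 0.01, 0.02], [-0.02, 0.04, 0.0, 0.01], [0.04, -0.11, -0.01, -0.01], [0.06, -0.16, -0.01, -0.02]]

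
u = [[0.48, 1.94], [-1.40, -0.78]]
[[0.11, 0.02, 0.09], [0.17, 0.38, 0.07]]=u @[[-0.18, -0.32, -0.09],[0.10, 0.09, 0.07]]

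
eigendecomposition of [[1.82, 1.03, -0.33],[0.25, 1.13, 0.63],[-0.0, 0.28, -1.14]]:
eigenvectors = [[0.96, -0.74, 0.19],[0.26, 0.66, -0.27],[0.02, 0.09, 0.94]]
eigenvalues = [2.09, 0.94, -1.22]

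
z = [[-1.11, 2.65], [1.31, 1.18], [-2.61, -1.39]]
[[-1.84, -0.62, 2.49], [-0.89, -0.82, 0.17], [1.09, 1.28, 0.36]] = z@ [[-0.04,-0.3,-0.52],[-0.71,-0.36,0.72]]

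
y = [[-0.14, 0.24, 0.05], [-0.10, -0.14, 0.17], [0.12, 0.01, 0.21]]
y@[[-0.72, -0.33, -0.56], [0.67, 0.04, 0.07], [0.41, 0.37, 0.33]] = [[0.28, 0.07, 0.11], [0.05, 0.09, 0.10], [0.01, 0.04, 0.00]]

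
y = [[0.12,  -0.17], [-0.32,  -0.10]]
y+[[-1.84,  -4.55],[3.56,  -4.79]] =[[-1.72, -4.72],[3.24, -4.89]]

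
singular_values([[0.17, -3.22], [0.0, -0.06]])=[3.23, 0.0]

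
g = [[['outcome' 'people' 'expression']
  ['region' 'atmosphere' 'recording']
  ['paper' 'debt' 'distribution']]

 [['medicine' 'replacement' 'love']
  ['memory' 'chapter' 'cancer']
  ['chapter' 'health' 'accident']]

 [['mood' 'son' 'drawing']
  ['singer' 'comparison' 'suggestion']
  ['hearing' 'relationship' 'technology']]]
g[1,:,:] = [['medicine', 'replacement', 'love'], ['memory', 'chapter', 'cancer'], ['chapter', 'health', 'accident']]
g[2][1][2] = 'suggestion'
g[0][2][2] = 'distribution'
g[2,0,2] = 'drawing'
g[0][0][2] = 'expression'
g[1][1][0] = 'memory'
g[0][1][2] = 'recording'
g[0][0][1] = 'people'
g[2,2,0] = 'hearing'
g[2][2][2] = 'technology'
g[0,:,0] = ['outcome', 'region', 'paper']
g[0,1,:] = ['region', 'atmosphere', 'recording']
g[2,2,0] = 'hearing'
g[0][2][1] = 'debt'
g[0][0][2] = 'expression'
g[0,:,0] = ['outcome', 'region', 'paper']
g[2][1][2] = 'suggestion'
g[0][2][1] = 'debt'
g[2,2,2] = 'technology'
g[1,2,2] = 'accident'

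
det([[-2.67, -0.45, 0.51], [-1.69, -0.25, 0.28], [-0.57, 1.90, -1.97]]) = -0.035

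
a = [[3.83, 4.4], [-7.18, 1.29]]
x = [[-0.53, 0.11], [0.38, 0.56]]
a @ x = [[-0.36, 2.89], [4.30, -0.07]]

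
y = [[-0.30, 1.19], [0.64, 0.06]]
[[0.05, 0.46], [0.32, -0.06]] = y@[[0.48,-0.13], [0.16,0.35]]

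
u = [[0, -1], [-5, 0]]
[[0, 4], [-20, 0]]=u @ [[4, 0], [0, -4]]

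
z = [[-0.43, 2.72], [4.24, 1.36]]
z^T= [[-0.43, 4.24], [2.72, 1.36]]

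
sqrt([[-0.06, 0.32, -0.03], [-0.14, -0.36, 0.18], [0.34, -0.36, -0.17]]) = [[(0.22+0.04j), 0.31+0.02j, -0.23+0.01j], [(-0.39+0.01j), (0.1+0.01j), 0.26+0.00j], [(-0.06+0.05j), (-0.96+0.03j), (0.26+0.02j)]]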